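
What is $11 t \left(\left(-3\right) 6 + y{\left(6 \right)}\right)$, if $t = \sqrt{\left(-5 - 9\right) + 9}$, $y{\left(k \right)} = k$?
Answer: $- 132 i \sqrt{5} \approx - 295.16 i$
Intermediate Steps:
$t = i \sqrt{5}$ ($t = \sqrt{-14 + 9} = \sqrt{-5} = i \sqrt{5} \approx 2.2361 i$)
$11 t \left(\left(-3\right) 6 + y{\left(6 \right)}\right) = 11 i \sqrt{5} \left(\left(-3\right) 6 + 6\right) = 11 i \sqrt{5} \left(-18 + 6\right) = 11 i \sqrt{5} \left(-12\right) = - 132 i \sqrt{5}$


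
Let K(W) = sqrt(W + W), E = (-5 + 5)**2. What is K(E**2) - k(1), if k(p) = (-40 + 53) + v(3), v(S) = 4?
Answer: -17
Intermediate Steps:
k(p) = 17 (k(p) = (-40 + 53) + 4 = 13 + 4 = 17)
E = 0 (E = 0**2 = 0)
K(W) = sqrt(2)*sqrt(W) (K(W) = sqrt(2*W) = sqrt(2)*sqrt(W))
K(E**2) - k(1) = sqrt(2)*sqrt(0**2) - 1*17 = sqrt(2)*sqrt(0) - 17 = sqrt(2)*0 - 17 = 0 - 17 = -17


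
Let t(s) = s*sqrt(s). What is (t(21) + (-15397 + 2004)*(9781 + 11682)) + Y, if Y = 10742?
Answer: -287443217 + 21*sqrt(21) ≈ -2.8744e+8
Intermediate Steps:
t(s) = s**(3/2)
(t(21) + (-15397 + 2004)*(9781 + 11682)) + Y = (21**(3/2) + (-15397 + 2004)*(9781 + 11682)) + 10742 = (21*sqrt(21) - 13393*21463) + 10742 = (21*sqrt(21) - 287453959) + 10742 = (-287453959 + 21*sqrt(21)) + 10742 = -287443217 + 21*sqrt(21)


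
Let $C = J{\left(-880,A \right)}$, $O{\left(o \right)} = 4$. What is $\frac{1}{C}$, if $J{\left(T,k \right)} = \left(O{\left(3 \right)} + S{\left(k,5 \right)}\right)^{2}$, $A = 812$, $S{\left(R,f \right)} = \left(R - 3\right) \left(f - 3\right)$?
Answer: $\frac{1}{2630884} \approx 3.801 \cdot 10^{-7}$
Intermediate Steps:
$S{\left(R,f \right)} = \left(-3 + R\right) \left(-3 + f\right)$
$J{\left(T,k \right)} = \left(-2 + 2 k\right)^{2}$ ($J{\left(T,k \right)} = \left(4 + \left(9 - 3 k - 15 + k 5\right)\right)^{2} = \left(4 + \left(9 - 3 k - 15 + 5 k\right)\right)^{2} = \left(4 + \left(-6 + 2 k\right)\right)^{2} = \left(-2 + 2 k\right)^{2}$)
$C = 2630884$ ($C = 4 \left(1 - 812\right)^{2} = 4 \left(-811\right)^{2} = 4 \cdot 657721 = 2630884$)
$\frac{1}{C} = \frac{1}{2630884}$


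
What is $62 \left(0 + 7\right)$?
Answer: $434$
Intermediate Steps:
$62 \left(0 + 7\right) = 62 \cdot 7 = 434$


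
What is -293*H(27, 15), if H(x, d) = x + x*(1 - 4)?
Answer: 15822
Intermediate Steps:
H(x, d) = -2*x (H(x, d) = x + x*(-3) = x - 3*x = -2*x)
-293*H(27, 15) = -(-586)*27 = -293*(-54) = 15822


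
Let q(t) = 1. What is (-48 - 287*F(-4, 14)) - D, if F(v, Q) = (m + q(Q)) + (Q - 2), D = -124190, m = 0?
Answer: 120411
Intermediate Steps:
F(v, Q) = -1 + Q (F(v, Q) = (0 + 1) + (Q - 2) = 1 + (-2 + Q) = -1 + Q)
(-48 - 287*F(-4, 14)) - D = (-48 - 287*(-1 + 14)) - 1*(-124190) = (-48 - 287*13) + 124190 = (-48 - 3731) + 124190 = -3779 + 124190 = 120411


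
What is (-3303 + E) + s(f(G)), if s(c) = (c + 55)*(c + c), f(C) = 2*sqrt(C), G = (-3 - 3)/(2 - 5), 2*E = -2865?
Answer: -9439/2 + 220*sqrt(2) ≈ -4408.4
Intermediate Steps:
E = -2865/2 (E = (1/2)*(-2865) = -2865/2 ≈ -1432.5)
G = 2 (G = -6/(-3) = -6*(-1/3) = 2)
s(c) = 2*c*(55 + c) (s(c) = (55 + c)*(2*c) = 2*c*(55 + c))
(-3303 + E) + s(f(G)) = (-3303 - 2865/2) + 2*(2*sqrt(2))*(55 + 2*sqrt(2)) = -9471/2 + 4*sqrt(2)*(55 + 2*sqrt(2))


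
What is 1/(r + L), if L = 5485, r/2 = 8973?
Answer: 1/23431 ≈ 4.2678e-5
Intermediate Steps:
r = 17946 (r = 2*8973 = 17946)
1/(r + L) = 1/(17946 + 5485) = 1/23431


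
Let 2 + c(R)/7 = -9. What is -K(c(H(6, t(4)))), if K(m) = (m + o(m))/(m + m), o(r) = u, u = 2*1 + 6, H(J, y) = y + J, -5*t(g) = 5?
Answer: -69/154 ≈ -0.44805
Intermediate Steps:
t(g) = -1 (t(g) = -⅕*5 = -1)
H(J, y) = J + y
c(R) = -77 (c(R) = -14 + 7*(-9) = -14 - 63 = -77)
u = 8 (u = 2 + 6 = 8)
o(r) = 8
K(m) = (8 + m)/(2*m) (K(m) = (m + 8)/(m + m) = (8 + m)/((2*m)) = (8 + m)*(1/(2*m)) = (8 + m)/(2*m))
-K(c(H(6, t(4)))) = -(8 - 77)/(2*(-77)) = -(-1)*(-69)/(2*77) = -1*69/154 = -69/154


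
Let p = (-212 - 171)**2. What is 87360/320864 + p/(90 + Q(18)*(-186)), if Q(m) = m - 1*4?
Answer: -1463987383/25207878 ≈ -58.077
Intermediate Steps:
Q(m) = -4 + m (Q(m) = m - 4 = -4 + m)
p = 146689 (p = (-383)**2 = 146689)
87360/320864 + p/(90 + Q(18)*(-186)) = 87360/320864 + 146689/(90 + (-4 + 18)*(-186)) = 87360*(1/320864) + 146689/(90 + 14*(-186)) = 2730/10027 + 146689/(90 - 2604) = 2730/10027 + 146689/(-2514) = 2730/10027 + 146689*(-1/2514) = 2730/10027 - 146689/2514 = -1463987383/25207878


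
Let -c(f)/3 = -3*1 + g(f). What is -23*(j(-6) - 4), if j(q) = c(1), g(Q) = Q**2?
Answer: -46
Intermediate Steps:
c(f) = 9 - 3*f**2 (c(f) = -3*(-3*1 + f**2) = -3*(-3 + f**2) = 9 - 3*f**2)
j(q) = 6 (j(q) = 9 - 3*1**2 = 9 - 3*1 = 9 - 3 = 6)
-23*(j(-6) - 4) = -23*(6 - 4) = -23*2 = -46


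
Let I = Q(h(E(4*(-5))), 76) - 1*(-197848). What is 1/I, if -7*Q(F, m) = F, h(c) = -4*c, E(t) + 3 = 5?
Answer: 7/1384944 ≈ 5.0544e-6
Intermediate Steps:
E(t) = 2 (E(t) = -3 + 5 = 2)
Q(F, m) = -F/7
I = 1384944/7 (I = -(-4)*2/7 - 1*(-197848) = -1/7*(-8) + 197848 = 8/7 + 197848 = 1384944/7 ≈ 1.9785e+5)
1/I = 1/(1384944/7) = 7/1384944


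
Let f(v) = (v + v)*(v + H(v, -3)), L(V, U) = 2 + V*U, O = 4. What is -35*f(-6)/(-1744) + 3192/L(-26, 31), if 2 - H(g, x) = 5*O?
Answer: 13216/7303 ≈ 1.8097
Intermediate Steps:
L(V, U) = 2 + U*V
H(g, x) = -18 (H(g, x) = 2 - 5*4 = 2 - 1*20 = 2 - 20 = -18)
f(v) = 2*v*(-18 + v) (f(v) = (v + v)*(v - 18) = (2*v)*(-18 + v) = 2*v*(-18 + v))
-35*f(-6)/(-1744) + 3192/L(-26, 31) = -70*(-6)*(-18 - 6)/(-1744) + 3192/(2 + 31*(-26)) = -70*(-6)*(-24)*(-1/1744) + 3192/(2 - 806) = -35*288*(-1/1744) + 3192/(-804) = -10080*(-1/1744) + 3192*(-1/804) = 630/109 - 266/67 = 13216/7303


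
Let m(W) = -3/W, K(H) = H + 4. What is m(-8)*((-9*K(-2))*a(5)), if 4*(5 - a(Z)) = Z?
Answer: -405/16 ≈ -25.313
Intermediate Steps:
K(H) = 4 + H
a(Z) = 5 - Z/4
m(-8)*((-9*K(-2))*a(5)) = (-3/(-8))*((-9*(4 - 2))*(5 - ¼*5)) = (-3*(-⅛))*((-9*2)*(5 - 5/4)) = 3*(-18*15/4)/8 = (3/8)*(-135/2) = -405/16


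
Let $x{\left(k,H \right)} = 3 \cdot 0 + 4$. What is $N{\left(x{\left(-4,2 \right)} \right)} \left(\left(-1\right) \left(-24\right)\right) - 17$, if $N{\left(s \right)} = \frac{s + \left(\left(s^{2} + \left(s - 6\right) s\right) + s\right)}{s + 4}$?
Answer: $31$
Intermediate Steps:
$x{\left(k,H \right)} = 4$ ($x{\left(k,H \right)} = 0 + 4 = 4$)
$N{\left(s \right)} = \frac{s^{2} + 2 s + s \left(-6 + s\right)}{4 + s}$ ($N{\left(s \right)} = \frac{s + \left(\left(s^{2} + \left(-6 + s\right) s\right) + s\right)}{4 + s} = \frac{s + \left(\left(s^{2} + s \left(-6 + s\right)\right) + s\right)}{4 + s} = \frac{s + \left(s + s^{2} + s \left(-6 + s\right)\right)}{4 + s} = \frac{s^{2} + 2 s + s \left(-6 + s\right)}{4 + s}$)
$N{\left(x{\left(-4,2 \right)} \right)} \left(\left(-1\right) \left(-24\right)\right) - 17 = 2 \cdot 4 \frac{1}{4 + 4} \left(-2 + 4\right) \left(\left(-1\right) \left(-24\right)\right) - 17 = 2 \cdot 4 \cdot \frac{1}{8} \cdot 2 \cdot 24 - 17 = 2 \cdot 24 - 17 = 48 - 17 = 31$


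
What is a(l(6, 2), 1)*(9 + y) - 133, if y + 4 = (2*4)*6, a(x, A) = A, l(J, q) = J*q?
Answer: -80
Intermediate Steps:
y = 44 (y = -4 + (2*4)*6 = -4 + 8*6 = -4 + 48 = 44)
a(l(6, 2), 1)*(9 + y) - 133 = 1*(9 + 44) - 133 = 1*53 - 133 = 53 - 133 = -80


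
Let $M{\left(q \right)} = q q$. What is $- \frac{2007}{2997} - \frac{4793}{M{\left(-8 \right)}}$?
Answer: $- \frac{1610341}{21312} \approx -75.56$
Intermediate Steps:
$M{\left(q \right)} = q^{2}$
$- \frac{2007}{2997} - \frac{4793}{M{\left(-8 \right)}} = - \frac{2007}{2997} - \frac{4793}{\left(-8\right)^{2}} = \left(-2007\right) \frac{1}{2997} - \frac{4793}{64} = - \frac{223}{333} - \frac{4793}{64} = - \frac{1610341}{21312}$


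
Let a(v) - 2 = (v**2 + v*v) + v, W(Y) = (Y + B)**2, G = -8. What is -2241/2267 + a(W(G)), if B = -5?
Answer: 129880990/2267 ≈ 57292.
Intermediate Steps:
W(Y) = (-5 + Y)**2 (W(Y) = (Y - 5)**2 = (-5 + Y)**2)
a(v) = 2 + v + 2*v**2 (a(v) = 2 + ((v**2 + v*v) + v) = 2 + ((v**2 + v**2) + v) = 2 + (2*v**2 + v) = 2 + (v + 2*v**2) = 2 + v + 2*v**2)
-2241/2267 + a(W(G)) = -2241/2267 + (2 + (-5 - 8)**2 + 2*((-5 - 8)**2)**2) = -2241*1/2267 + (2 + (-13)**2 + 2*((-13)**2)**2) = -2241/2267 + (2 + 169 + 2*169**2) = -2241/2267 + (2 + 169 + 2*28561) = -2241/2267 + (2 + 169 + 57122) = -2241/2267 + 57293 = 129880990/2267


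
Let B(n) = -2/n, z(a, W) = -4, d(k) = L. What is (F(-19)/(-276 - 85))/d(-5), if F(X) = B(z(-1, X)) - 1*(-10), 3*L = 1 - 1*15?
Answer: 9/1444 ≈ 0.0062327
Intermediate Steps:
L = -14/3 (L = (1 - 1*15)/3 = (1 - 15)/3 = (⅓)*(-14) = -14/3 ≈ -4.6667)
d(k) = -14/3
F(X) = 21/2 (F(X) = -2/(-4) - 1*(-10) = -2*(-¼) + 10 = ½ + 10 = 21/2)
(F(-19)/(-276 - 85))/d(-5) = (21/(2*(-276 - 85)))/(-14/3) = ((21/2)/(-361))*(-3/14) = ((21/2)*(-1/361))*(-3/14) = -21/722*(-3/14) = 9/1444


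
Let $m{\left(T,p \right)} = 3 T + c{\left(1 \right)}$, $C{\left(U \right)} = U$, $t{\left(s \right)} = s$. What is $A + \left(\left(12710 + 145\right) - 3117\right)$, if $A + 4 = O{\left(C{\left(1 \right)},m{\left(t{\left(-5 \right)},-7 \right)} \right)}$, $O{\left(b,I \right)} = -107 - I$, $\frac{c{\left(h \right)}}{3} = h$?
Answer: $9639$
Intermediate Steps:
$c{\left(h \right)} = 3 h$
$m{\left(T,p \right)} = 3 + 3 T$ ($m{\left(T,p \right)} = 3 T + 3 \cdot 1 = 3 T + 3 = 3 + 3 T$)
$A = -99$ ($A = -4 - \left(110 - 15\right) = -4 - 95 = -99$)
$A + \left(\left(12710 + 145\right) - 3117\right) = -99 + \left(\left(12710 + 145\right) - 3117\right) = -99 + \left(12855 - 3117\right) = -99 + 9738 = 9639$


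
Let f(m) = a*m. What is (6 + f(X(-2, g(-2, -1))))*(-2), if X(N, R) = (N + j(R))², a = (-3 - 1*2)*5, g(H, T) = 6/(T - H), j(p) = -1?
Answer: 438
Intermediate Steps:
a = -25 (a = (-3 - 2)*5 = -5*5 = -25)
X(N, R) = (-1 + N)² (X(N, R) = (N - 1)² = (-1 + N)²)
f(m) = -25*m
(6 + f(X(-2, g(-2, -1))))*(-2) = (6 - 25*(-1 - 2)²)*(-2) = (6 - 25*(-3)²)*(-2) = (6 - 25*9)*(-2) = (6 - 225)*(-2) = -219*(-2) = 438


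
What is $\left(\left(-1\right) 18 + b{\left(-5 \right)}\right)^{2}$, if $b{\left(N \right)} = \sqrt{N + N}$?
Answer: $\left(18 - i \sqrt{10}\right)^{2} \approx 314.0 - 113.84 i$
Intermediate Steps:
$b{\left(N \right)} = \sqrt{2} \sqrt{N}$ ($b{\left(N \right)} = \sqrt{2 N} = \sqrt{2} \sqrt{N}$)
$\left(\left(-1\right) 18 + b{\left(-5 \right)}\right)^{2} = \left(\left(-1\right) 18 + \sqrt{2} \sqrt{-5}\right)^{2} = \left(-18 + \sqrt{2} i \sqrt{5}\right)^{2} = \left(-18 + i \sqrt{10}\right)^{2}$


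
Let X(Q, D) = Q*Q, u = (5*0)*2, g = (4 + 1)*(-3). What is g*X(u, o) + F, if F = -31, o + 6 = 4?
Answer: -31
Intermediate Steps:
o = -2 (o = -6 + 4 = -2)
g = -15 (g = 5*(-3) = -15)
u = 0 (u = 0*2 = 0)
X(Q, D) = Q**2
g*X(u, o) + F = -15*0**2 - 31 = -15*0 - 31 = 0 - 31 = -31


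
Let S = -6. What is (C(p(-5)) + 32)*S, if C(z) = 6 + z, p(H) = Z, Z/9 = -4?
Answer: -12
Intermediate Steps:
Z = -36 (Z = 9*(-4) = -36)
p(H) = -36
(C(p(-5)) + 32)*S = ((6 - 36) + 32)*(-6) = (-30 + 32)*(-6) = 2*(-6) = -12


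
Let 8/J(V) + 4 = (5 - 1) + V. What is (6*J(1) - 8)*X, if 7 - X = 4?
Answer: 120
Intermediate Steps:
X = 3 (X = 7 - 1*4 = 7 - 4 = 3)
J(V) = 8/V (J(V) = 8/(-4 + ((5 - 1) + V)) = 8/(-4 + (4 + V)) = 8/V)
(6*J(1) - 8)*X = (6*(8/1) - 8)*3 = (6*(8*1) - 8)*3 = (6*8 - 8)*3 = (48 - 8)*3 = 40*3 = 120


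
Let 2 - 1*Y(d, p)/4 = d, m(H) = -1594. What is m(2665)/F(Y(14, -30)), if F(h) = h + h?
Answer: 797/48 ≈ 16.604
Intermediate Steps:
Y(d, p) = 8 - 4*d
F(h) = 2*h
m(2665)/F(Y(14, -30)) = -1594*1/(2*(8 - 4*14)) = -1594*1/(2*(8 - 56)) = -1594/(2*(-48)) = -1594/(-96) = -1594*(-1/96) = 797/48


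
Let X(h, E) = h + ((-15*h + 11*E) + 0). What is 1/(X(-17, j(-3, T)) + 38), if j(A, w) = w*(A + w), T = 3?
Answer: 1/276 ≈ 0.0036232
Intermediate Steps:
X(h, E) = -14*h + 11*E (X(h, E) = h + (-15*h + 11*E) = -14*h + 11*E)
1/(X(-17, j(-3, T)) + 38) = 1/((-14*(-17) + 11*(3*(-3 + 3))) + 38) = 1/((238 + 11*(3*0)) + 38) = 1/((238 + 11*0) + 38) = 1/((238 + 0) + 38) = 1/(238 + 38) = 1/276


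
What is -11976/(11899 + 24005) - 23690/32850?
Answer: -5183239/4914360 ≈ -1.0547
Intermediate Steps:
-11976/(11899 + 24005) - 23690/32850 = -11976/35904 - 23690*1/32850 = -11976*1/35904 - 2369/3285 = -499/1496 - 2369/3285 = -5183239/4914360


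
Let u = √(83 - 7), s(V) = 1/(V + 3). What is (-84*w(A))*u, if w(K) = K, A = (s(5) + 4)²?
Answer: -22869*√19/8 ≈ -12460.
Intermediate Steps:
s(V) = 1/(3 + V)
u = 2*√19 (u = √76 = 2*√19 ≈ 8.7178)
A = 1089/64 (A = (1/(3 + 5) + 4)² = (1/8 + 4)² = (⅛ + 4)² = (33/8)² = 1089/64 ≈ 17.016)
(-84*w(A))*u = (-84*1089/64)*(2*√19) = -22869*√19/8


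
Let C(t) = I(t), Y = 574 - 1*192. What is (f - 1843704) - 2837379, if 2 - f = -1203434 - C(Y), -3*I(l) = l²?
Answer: -10578865/3 ≈ -3.5263e+6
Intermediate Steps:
Y = 382 (Y = 574 - 192 = 382)
I(l) = -l²/3
C(t) = -t²/3
f = 3464384/3 (f = 2 - (-1203434 - (-1)*382²/3) = 2 - (-1203434 - (-1)*145924/3) = 2 - (-1203434 - 1*(-145924/3)) = 2 - (-1203434 + 145924/3) = 2 - 1*(-3464378/3) = 2 + 3464378/3 = 3464384/3 ≈ 1.1548e+6)
(f - 1843704) - 2837379 = (3464384/3 - 1843704) - 2837379 = -2066728/3 - 2837379 = -10578865/3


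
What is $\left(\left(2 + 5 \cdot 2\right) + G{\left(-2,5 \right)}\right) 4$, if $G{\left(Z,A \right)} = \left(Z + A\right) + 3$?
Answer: $72$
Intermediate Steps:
$G{\left(Z,A \right)} = 3 + A + Z$ ($G{\left(Z,A \right)} = \left(A + Z\right) + 3 = 3 + A + Z$)
$\left(\left(2 + 5 \cdot 2\right) + G{\left(-2,5 \right)}\right) 4 = \left(\left(2 + 5 \cdot 2\right) + \left(3 + 5 - 2\right)\right) 4 = \left(\left(2 + 10\right) + 6\right) 4 = \left(12 + 6\right) 4 = 18 \cdot 4 = 72$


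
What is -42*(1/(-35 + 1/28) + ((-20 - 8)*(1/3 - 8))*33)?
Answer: -291278736/979 ≈ -2.9753e+5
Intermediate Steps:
-42*(1/(-35 + 1/28) + ((-20 - 8)*(1/3 - 8))*33) = -42*(1/(-35 + 1/28) - 28*(⅓ - 8)*33) = -42*(1/(-979/28) - 28*(-23/3)*33) = -42*(-28/979 + (644/3)*33) = -42*(-28/979 + 7084) = -42*6935208/979 = -291278736/979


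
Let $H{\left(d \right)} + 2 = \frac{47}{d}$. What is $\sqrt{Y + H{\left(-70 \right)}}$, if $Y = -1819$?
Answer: $\frac{i \sqrt{8926190}}{70} \approx 42.681 i$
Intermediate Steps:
$H{\left(d \right)} = -2 + \frac{47}{d}$
$\sqrt{Y + H{\left(-70 \right)}} = \sqrt{-1819 - \left(2 - \frac{47}{-70}\right)} = \sqrt{-1819 + \left(-2 + 47 \left(- \frac{1}{70}\right)\right)} = \sqrt{-1819 - \frac{187}{70}} = \sqrt{- \frac{127517}{70}} = \frac{i \sqrt{8926190}}{70}$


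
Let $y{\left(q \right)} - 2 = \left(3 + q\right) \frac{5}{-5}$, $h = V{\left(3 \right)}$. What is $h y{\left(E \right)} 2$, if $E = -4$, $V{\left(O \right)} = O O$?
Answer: $54$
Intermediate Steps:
$V{\left(O \right)} = O^{2}$
$h = 9$ ($h = 3^{2} = 9$)
$y{\left(q \right)} = -1 - q$ ($y{\left(q \right)} = 2 + \left(3 + q\right) \frac{5}{-5} = 2 + \left(3 + q\right) 5 \left(- \frac{1}{5}\right) = 2 + \left(3 + q\right) \left(-1\right) = 2 - \left(3 + q\right) = -1 - q$)
$h y{\left(E \right)} 2 = 9 \left(-1 - -4\right) 2 = 9 \left(-1 + 4\right) 2 = 9 \cdot 3 \cdot 2 = 27 \cdot 2 = 54$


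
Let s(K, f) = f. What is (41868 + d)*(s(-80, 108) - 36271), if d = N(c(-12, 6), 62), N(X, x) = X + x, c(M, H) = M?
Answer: -1515880634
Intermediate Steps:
d = 50 (d = -12 + 62 = 50)
(41868 + d)*(s(-80, 108) - 36271) = (41868 + 50)*(108 - 36271) = 41918*(-36163) = -1515880634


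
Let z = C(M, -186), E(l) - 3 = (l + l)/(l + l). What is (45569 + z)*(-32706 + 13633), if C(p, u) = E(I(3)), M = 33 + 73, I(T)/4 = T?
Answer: -869213829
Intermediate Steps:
I(T) = 4*T
M = 106
E(l) = 4 (E(l) = 3 + (l + l)/(l + l) = 3 + (2*l)/((2*l)) = 3 + (2*l)*(1/(2*l)) = 3 + 1 = 4)
C(p, u) = 4
z = 4
(45569 + z)*(-32706 + 13633) = (45569 + 4)*(-32706 + 13633) = 45573*(-19073) = -869213829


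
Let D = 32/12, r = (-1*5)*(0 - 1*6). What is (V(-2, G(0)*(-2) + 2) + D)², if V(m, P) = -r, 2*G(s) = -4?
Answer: 6724/9 ≈ 747.11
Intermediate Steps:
G(s) = -2 (G(s) = (½)*(-4) = -2)
r = 30 (r = -5*(0 - 6) = -5*(-6) = 30)
D = 8/3 (D = 32*(1/12) = 8/3 ≈ 2.6667)
V(m, P) = -30 (V(m, P) = -1*30 = -30)
(V(-2, G(0)*(-2) + 2) + D)² = (-30 + 8/3)² = (-82/3)² = 6724/9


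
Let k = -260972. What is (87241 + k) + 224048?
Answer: 50317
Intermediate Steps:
(87241 + k) + 224048 = (87241 - 260972) + 224048 = -173731 + 224048 = 50317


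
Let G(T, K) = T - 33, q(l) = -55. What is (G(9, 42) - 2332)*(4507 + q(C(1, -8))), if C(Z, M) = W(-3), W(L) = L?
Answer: -10488912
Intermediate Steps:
C(Z, M) = -3
G(T, K) = -33 + T
(G(9, 42) - 2332)*(4507 + q(C(1, -8))) = ((-33 + 9) - 2332)*(4507 - 55) = (-24 - 2332)*4452 = -2356*4452 = -10488912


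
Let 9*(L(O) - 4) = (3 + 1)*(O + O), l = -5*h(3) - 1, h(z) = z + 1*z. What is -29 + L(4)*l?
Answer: -2369/9 ≈ -263.22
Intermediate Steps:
h(z) = 2*z (h(z) = z + z = 2*z)
l = -31 (l = -10*3 - 1 = -5*6 - 1 = -30 - 1 = -31)
L(O) = 4 + 8*O/9 (L(O) = 4 + ((3 + 1)*(O + O))/9 = 4 + (4*(2*O))/9 = 4 + (8*O)/9 = 4 + 8*O/9)
-29 + L(4)*l = -29 + (4 + (8/9)*4)*(-31) = -29 + (4 + 32/9)*(-31) = -29 + (68/9)*(-31) = -29 - 2108/9 = -2369/9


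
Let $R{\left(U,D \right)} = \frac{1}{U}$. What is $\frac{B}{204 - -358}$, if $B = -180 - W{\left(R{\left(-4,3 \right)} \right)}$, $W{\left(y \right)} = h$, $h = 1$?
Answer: $- \frac{181}{562} \approx -0.32206$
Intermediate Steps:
$W{\left(y \right)} = 1$
$B = -181$ ($B = -180 - 1 = -181$)
$\frac{B}{204 - -358} = - \frac{181}{204 - -358} = - \frac{181}{204 + 358} = - \frac{181}{562}$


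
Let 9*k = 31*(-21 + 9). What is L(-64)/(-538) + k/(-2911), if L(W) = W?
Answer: 312812/2349177 ≈ 0.13316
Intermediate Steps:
k = -124/3 (k = (31*(-21 + 9))/9 = (31*(-12))/9 = (1/9)*(-372) = -124/3 ≈ -41.333)
L(-64)/(-538) + k/(-2911) = -64/(-538) - 124/3/(-2911) = -64*(-1/538) - 124/3*(-1/2911) = 32/269 + 124/8733 = 312812/2349177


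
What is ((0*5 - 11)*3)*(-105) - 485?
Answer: 2980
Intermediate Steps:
((0*5 - 11)*3)*(-105) - 485 = ((0 - 11)*3)*(-105) - 485 = -11*3*(-105) - 485 = -33*(-105) - 485 = 3465 - 485 = 2980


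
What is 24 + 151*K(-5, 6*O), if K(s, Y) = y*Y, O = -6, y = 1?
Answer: -5412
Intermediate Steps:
K(s, Y) = Y (K(s, Y) = 1*Y = Y)
24 + 151*K(-5, 6*O) = 24 + 151*(6*(-6)) = 24 + 151*(-36) = 24 - 5436 = -5412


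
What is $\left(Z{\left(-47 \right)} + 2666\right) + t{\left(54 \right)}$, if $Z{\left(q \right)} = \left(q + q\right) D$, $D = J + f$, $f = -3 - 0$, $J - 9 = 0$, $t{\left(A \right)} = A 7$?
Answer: $2480$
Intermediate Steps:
$t{\left(A \right)} = 7 A$
$J = 9$ ($J = 9 + 0 = 9$)
$f = -3$ ($f = -3 + 0 = -3$)
$D = 6$ ($D = 9 - 3 = 6$)
$Z{\left(q \right)} = 12 q$ ($Z{\left(q \right)} = \left(q + q\right) 6 = 2 q 6 = 12 q$)
$\left(Z{\left(-47 \right)} + 2666\right) + t{\left(54 \right)} = \left(12 \left(-47\right) + 2666\right) + 7 \cdot 54 = \left(-564 + 2666\right) + 378 = 2102 + 378 = 2480$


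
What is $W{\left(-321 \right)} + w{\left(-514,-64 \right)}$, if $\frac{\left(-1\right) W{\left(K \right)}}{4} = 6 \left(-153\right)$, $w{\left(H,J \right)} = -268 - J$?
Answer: $3468$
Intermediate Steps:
$W{\left(K \right)} = 3672$ ($W{\left(K \right)} = - 4 \cdot 6 \left(-153\right) = \left(-4\right) \left(-918\right) = 3672$)
$W{\left(-321 \right)} + w{\left(-514,-64 \right)} = 3672 - 204 = 3468$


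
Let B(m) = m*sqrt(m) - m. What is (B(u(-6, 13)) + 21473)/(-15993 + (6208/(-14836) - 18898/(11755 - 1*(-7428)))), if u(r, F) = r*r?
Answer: -1540605471791/1137997768469 ≈ -1.3538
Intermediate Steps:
u(r, F) = r**2
B(m) = m**(3/2) - m
(B(u(-6, 13)) + 21473)/(-15993 + (6208/(-14836) - 18898/(11755 - 1*(-7428)))) = ((((-6)**2)**(3/2) - 1*(-6)**2) + 21473)/(-15993 + (6208/(-14836) - 18898/(11755 - 1*(-7428)))) = ((36**(3/2) - 1*36) + 21473)/(-15993 + (6208*(-1/14836) - 18898/(11755 + 7428))) = ((216 - 36) + 21473)/(-15993 + (-1552/3709 - 18898/19183)) = (180 + 21473)/(-15993 + (-1552/3709 - 18898*1/19183)) = 21653/(-15993 + (-1552/3709 - 18898/19183)) = 21653/(-15993 - 99864698/71149747) = 21653/(-1137997768469/71149747) = 21653*(-71149747/1137997768469) = -1540605471791/1137997768469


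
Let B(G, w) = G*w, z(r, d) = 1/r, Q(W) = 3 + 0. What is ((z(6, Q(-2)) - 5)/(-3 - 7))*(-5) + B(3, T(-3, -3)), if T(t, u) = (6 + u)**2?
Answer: 295/12 ≈ 24.583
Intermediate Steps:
Q(W) = 3
((z(6, Q(-2)) - 5)/(-3 - 7))*(-5) + B(3, T(-3, -3)) = ((1/6 - 5)/(-3 - 7))*(-5) + 3*(6 - 3)**2 = ((1/6 - 5)/(-10))*(-5) + 3*3**2 = -29/6*(-1/10)*(-5) + 3*9 = (29/60)*(-5) + 27 = -29/12 + 27 = 295/12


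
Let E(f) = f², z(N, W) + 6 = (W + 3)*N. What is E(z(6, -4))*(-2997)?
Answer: -431568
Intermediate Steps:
z(N, W) = -6 + N*(3 + W) (z(N, W) = -6 + (W + 3)*N = -6 + (3 + W)*N = -6 + N*(3 + W))
E(z(6, -4))*(-2997) = (-6 + 3*6 + 6*(-4))²*(-2997) = (-6 + 18 - 24)²*(-2997) = (-12)²*(-2997) = 144*(-2997) = -431568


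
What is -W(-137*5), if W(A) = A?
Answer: 685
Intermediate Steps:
-W(-137*5) = -(-137)*5 = -1*(-685) = 685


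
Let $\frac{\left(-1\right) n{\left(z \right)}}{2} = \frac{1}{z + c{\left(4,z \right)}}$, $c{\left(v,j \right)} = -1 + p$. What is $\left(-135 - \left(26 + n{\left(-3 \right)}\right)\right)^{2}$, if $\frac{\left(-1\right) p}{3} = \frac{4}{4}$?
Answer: $\frac{1274641}{49} \approx 26013.0$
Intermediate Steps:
$p = -3$ ($p = - 3 \cdot \frac{4}{4} = - 3 \cdot 4 \cdot \frac{1}{4} = \left(-3\right) 1 = -3$)
$c{\left(v,j \right)} = -4$ ($c{\left(v,j \right)} = -1 - 3 = -4$)
$n{\left(z \right)} = - \frac{2}{-4 + z}$ ($n{\left(z \right)} = - \frac{2}{z - 4} = - \frac{2}{-4 + z}$)
$\left(-135 - \left(26 + n{\left(-3 \right)}\right)\right)^{2} = \left(-135 - \left(26 - \frac{2}{-4 - 3}\right)\right)^{2} = \left(-135 - \left(26 - \frac{2}{-7}\right)\right)^{2} = \left(-135 - \left(26 - - \frac{2}{7}\right)\right)^{2} = \left(-135 - \frac{184}{7}\right)^{2} = \left(- \frac{1129}{7}\right)^{2} = \frac{1274641}{49}$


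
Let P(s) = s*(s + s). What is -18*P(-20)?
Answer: -14400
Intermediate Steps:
P(s) = 2*s² (P(s) = s*(2*s) = 2*s²)
-18*P(-20) = -36*(-20)² = -36*400 = -18*800 = -14400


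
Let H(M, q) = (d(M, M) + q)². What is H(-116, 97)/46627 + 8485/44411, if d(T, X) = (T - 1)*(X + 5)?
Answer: 7603161618111/2070751697 ≈ 3671.7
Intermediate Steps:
d(T, X) = (-1 + T)*(5 + X)
H(M, q) = (-5 + q + M² + 4*M)² (H(M, q) = ((-5 - M + 5*M + M*M) + q)² = ((-5 - M + 5*M + M²) + q)² = ((-5 + M² + 4*M) + q)² = (-5 + q + M² + 4*M)²)
H(-116, 97)/46627 + 8485/44411 = (-5 + 97 + (-116)² + 4*(-116))²/46627 + 8485/44411 = (-5 + 97 + 13456 - 464)²*(1/46627) + 8485*(1/44411) = 13084²*(1/46627) + 8485/44411 = 171191056*(1/46627) + 8485/44411 = 171191056/46627 + 8485/44411 = 7603161618111/2070751697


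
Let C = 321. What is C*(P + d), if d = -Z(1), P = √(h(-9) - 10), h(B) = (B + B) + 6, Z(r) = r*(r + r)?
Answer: -642 + 321*I*√22 ≈ -642.0 + 1505.6*I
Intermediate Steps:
Z(r) = 2*r² (Z(r) = r*(2*r) = 2*r²)
h(B) = 6 + 2*B (h(B) = 2*B + 6 = 6 + 2*B)
P = I*√22 (P = √((6 + 2*(-9)) - 10) = √((6 - 18) - 10) = √(-12 - 10) = √(-22) = I*√22 ≈ 4.6904*I)
d = -2 (d = -2*1² = -2 ≈ -2.0000)
C*(P + d) = 321*(I*√22 - 2) = 321*(-2 + I*√22) = -642 + 321*I*√22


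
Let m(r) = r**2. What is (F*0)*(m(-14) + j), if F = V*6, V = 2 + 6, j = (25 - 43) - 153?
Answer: 0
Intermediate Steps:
j = -171 (j = -18 - 153 = -171)
V = 8
F = 48 (F = 8*6 = 48)
(F*0)*(m(-14) + j) = (48*0)*((-14)**2 - 171) = 0*(196 - 171) = 0*25 = 0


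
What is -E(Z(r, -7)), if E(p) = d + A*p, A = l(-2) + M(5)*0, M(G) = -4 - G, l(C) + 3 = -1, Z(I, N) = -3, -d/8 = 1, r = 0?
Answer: -4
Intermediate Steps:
d = -8 (d = -8*1 = -8)
l(C) = -4 (l(C) = -3 - 1 = -4)
A = -4 (A = -4 + (-4 - 1*5)*0 = -4 + (-4 - 5)*0 = -4 - 9*0 = -4 + 0 = -4)
E(p) = -8 - 4*p
-E(Z(r, -7)) = -(-8 - 4*(-3)) = -(-8 + 12) = -1*4 = -4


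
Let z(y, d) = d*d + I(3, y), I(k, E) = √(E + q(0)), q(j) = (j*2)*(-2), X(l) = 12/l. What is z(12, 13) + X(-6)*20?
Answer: 129 + 2*√3 ≈ 132.46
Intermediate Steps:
q(j) = -4*j (q(j) = (2*j)*(-2) = -4*j)
I(k, E) = √E (I(k, E) = √(E - 4*0) = √(E + 0) = √E)
z(y, d) = d² + √y (z(y, d) = d*d + √y = d² + √y)
z(12, 13) + X(-6)*20 = (13² + √12) + (12/(-6))*20 = (169 + 2*√3) + (12*(-⅙))*20 = (169 + 2*√3) - 2*20 = (169 + 2*√3) - 40 = 129 + 2*√3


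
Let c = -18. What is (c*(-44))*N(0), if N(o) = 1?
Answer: 792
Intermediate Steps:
(c*(-44))*N(0) = -18*(-44)*1 = 792*1 = 792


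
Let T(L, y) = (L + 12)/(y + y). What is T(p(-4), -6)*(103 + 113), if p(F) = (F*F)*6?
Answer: -1944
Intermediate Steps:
p(F) = 6*F² (p(F) = F²*6 = 6*F²)
T(L, y) = (12 + L)/(2*y) (T(L, y) = (12 + L)/((2*y)) = (12 + L)*(1/(2*y)) = (12 + L)/(2*y))
T(p(-4), -6)*(103 + 113) = ((½)*(12 + 6*(-4)²)/(-6))*(103 + 113) = ((½)*(-⅙)*(12 + 6*16))*216 = ((½)*(-⅙)*(12 + 96))*216 = ((½)*(-⅙)*108)*216 = -9*216 = -1944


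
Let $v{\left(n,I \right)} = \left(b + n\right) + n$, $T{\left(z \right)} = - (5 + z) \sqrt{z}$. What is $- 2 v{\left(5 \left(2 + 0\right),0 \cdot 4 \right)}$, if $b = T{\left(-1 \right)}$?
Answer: $-40 + 8 i \approx -40.0 + 8.0 i$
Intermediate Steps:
$T{\left(z \right)} = \sqrt{z} \left(-5 - z\right)$ ($T{\left(z \right)} = \left(-5 - z\right) \sqrt{z} = \sqrt{z} \left(-5 - z\right)$)
$b = - 4 i$ ($b = \sqrt{-1} \left(-5 - -1\right) = i \left(-5 + 1\right) = i \left(-4\right) = - 4 i \approx - 4.0 i$)
$v{\left(n,I \right)} = - 4 i + 2 n$ ($v{\left(n,I \right)} = \left(- 4 i + n\right) + n = \left(n - 4 i\right) + n = - 4 i + 2 n$)
$- 2 v{\left(5 \left(2 + 0\right),0 \cdot 4 \right)} = - 2 \left(- 4 i + 2 \cdot 5 \left(2 + 0\right)\right) = - 2 \left(- 4 i + 2 \cdot 5 \cdot 2\right) = - 2 \left(- 4 i + 2 \cdot 10\right) = - 2 \left(- 4 i + 20\right) = - 2 \left(20 - 4 i\right) = -40 + 8 i$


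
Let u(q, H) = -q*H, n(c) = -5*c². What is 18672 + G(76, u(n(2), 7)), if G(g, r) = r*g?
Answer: 29312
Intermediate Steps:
u(q, H) = -H*q
G(g, r) = g*r
18672 + G(76, u(n(2), 7)) = 18672 + 76*(-1*7*(-5*2²)) = 18672 + 76*(-1*7*(-5*4)) = 18672 + 76*(-1*7*(-20)) = 18672 + 76*140 = 18672 + 10640 = 29312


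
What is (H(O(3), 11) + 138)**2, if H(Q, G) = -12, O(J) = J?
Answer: 15876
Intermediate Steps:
(H(O(3), 11) + 138)**2 = (-12 + 138)**2 = 126**2 = 15876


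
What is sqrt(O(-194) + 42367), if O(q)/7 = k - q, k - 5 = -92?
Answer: 2*sqrt(10779) ≈ 207.64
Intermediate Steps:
k = -87 (k = 5 - 92 = -87)
O(q) = -609 - 7*q (O(q) = 7*(-87 - q) = -609 - 7*q)
sqrt(O(-194) + 42367) = sqrt((-609 - 7*(-194)) + 42367) = sqrt((-609 + 1358) + 42367) = sqrt(749 + 42367) = sqrt(43116) = 2*sqrt(10779)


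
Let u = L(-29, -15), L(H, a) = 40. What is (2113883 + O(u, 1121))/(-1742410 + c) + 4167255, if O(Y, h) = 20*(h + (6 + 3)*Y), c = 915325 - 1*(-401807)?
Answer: 1772239728387/425278 ≈ 4.1672e+6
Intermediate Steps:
c = 1317132 (c = 915325 + 401807 = 1317132)
u = 40
O(Y, h) = 20*h + 180*Y (O(Y, h) = 20*(h + 9*Y) = 20*h + 180*Y)
(2113883 + O(u, 1121))/(-1742410 + c) + 4167255 = (2113883 + (20*1121 + 180*40))/(-1742410 + 1317132) + 4167255 = (2113883 + (22420 + 7200))/(-425278) + 4167255 = (2113883 + 29620)*(-1/425278) + 4167255 = 2143503*(-1/425278) + 4167255 = -2143503/425278 + 4167255 = 1772239728387/425278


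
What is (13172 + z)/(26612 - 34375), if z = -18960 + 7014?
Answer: -1226/7763 ≈ -0.15793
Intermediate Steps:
z = -11946
(13172 + z)/(26612 - 34375) = (13172 - 11946)/(26612 - 34375) = 1226/(-7763) = 1226*(-1/7763) = -1226/7763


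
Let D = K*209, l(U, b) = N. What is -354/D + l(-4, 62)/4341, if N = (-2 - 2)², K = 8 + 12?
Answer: -734917/9072690 ≈ -0.081003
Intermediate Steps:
K = 20
N = 16 (N = (-4)² = 16)
l(U, b) = 16
D = 4180 (D = 20*209 = 4180)
-354/D + l(-4, 62)/4341 = -354/4180 + 16/4341 = -354*1/4180 + 16*(1/4341) = -177/2090 + 16/4341 = -734917/9072690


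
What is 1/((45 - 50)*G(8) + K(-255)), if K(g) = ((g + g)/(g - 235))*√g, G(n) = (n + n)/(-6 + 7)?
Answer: -38416/3205931 - 2499*I*√255/16029655 ≈ -0.011983 - 0.0024895*I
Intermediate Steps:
G(n) = 2*n (G(n) = (2*n)/1 = (2*n)*1 = 2*n)
K(g) = 2*g^(3/2)/(-235 + g) (K(g) = ((2*g)/(-235 + g))*√g = (2*g/(-235 + g))*√g = 2*g^(3/2)/(-235 + g))
1/((45 - 50)*G(8) + K(-255)) = 1/((45 - 50)*(2*8) + 2*(-255)^(3/2)/(-235 - 255)) = 1/(-5*16 + 2*(-255*I*√255)/(-490)) = 1/(-80 + 2*(-255*I*√255)*(-1/490)) = 1/(-80 + 51*I*√255/49)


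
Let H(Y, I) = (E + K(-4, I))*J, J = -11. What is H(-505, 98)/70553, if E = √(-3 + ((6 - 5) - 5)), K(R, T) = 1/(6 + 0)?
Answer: -11/423318 - 11*I*√7/70553 ≈ -2.5985e-5 - 0.0004125*I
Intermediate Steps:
K(R, T) = ⅙ (K(R, T) = 1/6 = ⅙)
E = I*√7 (E = √(-3 + (1 - 5)) = √(-3 - 4) = √(-7) = I*√7 ≈ 2.6458*I)
H(Y, I) = -11/6 - 11*I*√7 (H(Y, I) = (I*√7 + ⅙)*(-11) = (⅙ + I*√7)*(-11) = -11/6 - 11*I*√7)
H(-505, 98)/70553 = (-11/6 - 11*I*√7)/70553 = (-11/6 - 11*I*√7)*(1/70553) = -11/423318 - 11*I*√7/70553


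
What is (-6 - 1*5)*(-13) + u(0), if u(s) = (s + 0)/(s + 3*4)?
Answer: 143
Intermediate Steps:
u(s) = s/(12 + s) (u(s) = s/(s + 12) = s/(12 + s))
(-6 - 1*5)*(-13) + u(0) = (-6 - 1*5)*(-13) + 0/(12 + 0) = (-6 - 5)*(-13) + 0/12 = -11*(-13) + 0*(1/12) = 143 + 0 = 143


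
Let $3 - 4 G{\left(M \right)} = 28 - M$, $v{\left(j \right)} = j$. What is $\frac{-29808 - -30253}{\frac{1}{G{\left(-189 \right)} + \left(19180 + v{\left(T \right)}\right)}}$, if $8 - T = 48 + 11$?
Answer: $\frac{16977195}{2} \approx 8.4886 \cdot 10^{6}$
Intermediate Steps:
$T = -51$ ($T = 8 - \left(48 + 11\right) = 8 - 59 = -51$)
$G{\left(M \right)} = - \frac{25}{4} + \frac{M}{4}$ ($G{\left(M \right)} = \frac{3}{4} - \frac{28 - M}{4} = \frac{3}{4} + \left(-7 + \frac{M}{4}\right) = - \frac{25}{4} + \frac{M}{4}$)
$\frac{-29808 - -30253}{\frac{1}{G{\left(-189 \right)} + \left(19180 + v{\left(T \right)}\right)}} = \frac{-29808 - -30253}{\frac{1}{\left(- \frac{25}{4} + \frac{1}{4} \left(-189\right)\right) + \left(19180 - 51\right)}} = \frac{-29808 + 30253}{\frac{1}{\left(- \frac{25}{4} - \frac{189}{4}\right) + 19129}} = \frac{445}{\frac{1}{- \frac{107}{2} + 19129}} = \frac{445}{\frac{1}{\frac{38151}{2}}} = \frac{445}{\frac{2}{38151}} = 445 \cdot \frac{38151}{2} = \frac{16977195}{2}$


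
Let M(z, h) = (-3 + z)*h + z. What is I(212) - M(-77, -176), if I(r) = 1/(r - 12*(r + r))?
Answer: -68278629/4876 ≈ -14003.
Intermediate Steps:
I(r) = -1/(23*r) (I(r) = 1/(r - 24*r) = 1/(-23*r) = -1/(23*r))
M(z, h) = z + h*(-3 + z) (M(z, h) = h*(-3 + z) + z = z + h*(-3 + z))
I(212) - M(-77, -176) = -1/23/212 - (-77 - 3*(-176) - 176*(-77)) = -1/23*1/212 - (-77 + 528 + 13552) = -1/4876 - 1*14003 = -1/4876 - 14003 = -68278629/4876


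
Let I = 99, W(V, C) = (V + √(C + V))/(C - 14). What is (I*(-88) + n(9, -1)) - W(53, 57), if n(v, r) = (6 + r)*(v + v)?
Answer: -370799/43 - √110/43 ≈ -8623.5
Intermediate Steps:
W(V, C) = (V + √(C + V))/(-14 + C)
n(v, r) = 2*v*(6 + r) (n(v, r) = (6 + r)*(2*v) = 2*v*(6 + r))
(I*(-88) + n(9, -1)) - W(53, 57) = (99*(-88) + 2*9*(6 - 1)) - (53 + √(57 + 53))/(-14 + 57) = (-8712 + 2*9*5) - (53 + √110)/43 = (-8712 + 90) - (53 + √110)/43 = -8622 - (53/43 + √110/43) = -8622 + (-53/43 - √110/43) = -370799/43 - √110/43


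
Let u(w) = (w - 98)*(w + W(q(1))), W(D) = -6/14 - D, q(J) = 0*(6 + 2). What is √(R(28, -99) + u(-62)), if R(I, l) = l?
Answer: √484589/7 ≈ 99.446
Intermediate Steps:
q(J) = 0 (q(J) = 0*8 = 0)
W(D) = -3/7 - D (W(D) = -6*1/14 - D = -3/7 - D)
u(w) = (-98 + w)*(-3/7 + w) (u(w) = (w - 98)*(w + (-3/7 - 1*0)) = (-98 + w)*(w + (-3/7 + 0)) = (-98 + w)*(w - 3/7) = (-98 + w)*(-3/7 + w))
√(R(28, -99) + u(-62)) = √(-99 + (42 + (-62)² - 689/7*(-62))) = √(-99 + (42 + 3844 + 42718/7)) = √(-99 + 69920/7) = √(69227/7) = √484589/7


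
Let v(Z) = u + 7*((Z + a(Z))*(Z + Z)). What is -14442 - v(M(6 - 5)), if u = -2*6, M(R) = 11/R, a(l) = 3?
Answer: -16586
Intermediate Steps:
u = -12
v(Z) = -12 + 14*Z*(3 + Z) (v(Z) = -12 + 7*((Z + 3)*(Z + Z)) = -12 + 7*((3 + Z)*(2*Z)) = -12 + 7*(2*Z*(3 + Z)) = -12 + 14*Z*(3 + Z))
-14442 - v(M(6 - 5)) = -14442 - (-12 + 14*(11/(6 - 5))² + 42*(11/(6 - 5))) = -14442 - (-12 + 14*(11/1)² + 42*(11/1)) = -14442 - (-12 + 14*(11*1)² + 42*(11*1)) = -14442 - (-12 + 14*11² + 42*11) = -14442 - (-12 + 14*121 + 462) = -14442 - (-12 + 1694 + 462) = -14442 - 1*2144 = -14442 - 2144 = -16586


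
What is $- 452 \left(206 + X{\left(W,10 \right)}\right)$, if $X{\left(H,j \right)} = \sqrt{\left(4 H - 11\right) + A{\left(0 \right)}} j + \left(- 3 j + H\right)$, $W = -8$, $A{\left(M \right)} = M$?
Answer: $-75936 - 4520 i \sqrt{43} \approx -75936.0 - 29640.0 i$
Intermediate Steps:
$X{\left(H,j \right)} = H - 3 j + j \sqrt{-11 + 4 H}$ ($X{\left(H,j \right)} = \sqrt{\left(4 H - 11\right) + 0} j + \left(- 3 j + H\right) = \sqrt{\left(-11 + 4 H\right) + 0} j + \left(H - 3 j\right) = \sqrt{-11 + 4 H} j + \left(H - 3 j\right) = j \sqrt{-11 + 4 H} + \left(H - 3 j\right) = H - 3 j + j \sqrt{-11 + 4 H}$)
$- 452 \left(206 + X{\left(W,10 \right)}\right) = - 452 \left(206 - \left(38 - 10 \sqrt{-11 + 4 \left(-8\right)}\right)\right) = - 452 \left(206 - \left(38 - 10 \sqrt{-11 - 32}\right)\right) = - 452 \left(206 - \left(38 - 10 i \sqrt{43}\right)\right) = - 452 \left(168 + 10 i \sqrt{43}\right) = -75936 - 4520 i \sqrt{43}$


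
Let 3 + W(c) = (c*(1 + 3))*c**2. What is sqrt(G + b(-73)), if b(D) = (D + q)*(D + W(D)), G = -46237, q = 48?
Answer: sqrt(38857363) ≈ 6233.6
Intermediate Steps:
W(c) = -3 + 4*c**3 (W(c) = -3 + (c*(1 + 3))*c**2 = -3 + (c*4)*c**2 = -3 + (4*c)*c**2 = -3 + 4*c**3)
b(D) = (48 + D)*(-3 + D + 4*D**3) (b(D) = (D + 48)*(D + (-3 + 4*D**3)) = (48 + D)*(-3 + D + 4*D**3))
sqrt(G + b(-73)) = sqrt(-46237 + (-144 + (-73)**2 + 4*(-73)**4 + 45*(-73) + 192*(-73)**3)) = sqrt(-46237 + (-144 + 5329 + 4*28398241 - 3285 + 192*(-389017))) = sqrt(-46237 + (-144 + 5329 + 113592964 - 3285 - 74691264)) = sqrt(-46237 + 38903600) = sqrt(38857363)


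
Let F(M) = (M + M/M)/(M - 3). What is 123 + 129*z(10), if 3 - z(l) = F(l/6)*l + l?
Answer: 1800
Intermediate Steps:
F(M) = (1 + M)/(-3 + M) (F(M) = (M + 1)/(-3 + M) = (1 + M)/(-3 + M))
z(l) = 3 - l - l*(1 + l/6)/(-3 + l/6) (z(l) = 3 - (((1 + l/6)/(-3 + l/6))*l + l) = 3 - (l*(1 + l/6)/(-3 + l/6) + l) = 3 - (l + l*(1 + l/6)/(-3 + l/6)) = 3 + (-l - l*(1 + l/6)/(-3 + l/6)) = 3 - l - l*(1 + l/6)/(-3 + l/6))
123 + 129*z(10) = 123 + 129*((-54 - 2*10**2 + 15*10)/(-18 + 10)) = 123 + 129*((-54 - 2*100 + 150)/(-8)) = 123 + 129*(-(-54 - 200 + 150)/8) = 123 + 129*(-1/8*(-104)) = 123 + 129*13 = 123 + 1677 = 1800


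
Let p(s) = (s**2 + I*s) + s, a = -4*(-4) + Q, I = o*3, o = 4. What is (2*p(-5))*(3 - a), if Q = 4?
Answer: 1360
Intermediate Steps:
I = 12 (I = 4*3 = 12)
a = 20 (a = -4*(-4) + 4 = 16 + 4 = 20)
p(s) = s**2 + 13*s (p(s) = (s**2 + 12*s) + s = s**2 + 13*s)
(2*p(-5))*(3 - a) = (2*(-5*(13 - 5)))*(3 - 1*20) = (2*(-5*8))*(3 - 20) = (2*(-40))*(-17) = -80*(-17) = 1360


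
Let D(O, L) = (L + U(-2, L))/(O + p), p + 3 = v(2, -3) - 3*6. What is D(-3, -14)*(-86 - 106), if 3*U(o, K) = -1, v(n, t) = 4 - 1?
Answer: -2752/21 ≈ -131.05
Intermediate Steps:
v(n, t) = 3
U(o, K) = -⅓ (U(o, K) = (⅓)*(-1) = -⅓)
p = -18 (p = -3 + (3 - 3*6) = -3 + (3 - 18) = -3 - 15 = -18)
D(O, L) = (-⅓ + L)/(-18 + O) (D(O, L) = (L - ⅓)/(O - 18) = (-⅓ + L)/(-18 + O))
D(-3, -14)*(-86 - 106) = ((-⅓ - 14)/(-18 - 3))*(-86 - 106) = (-43/3/(-21))*(-192) = -1/21*(-43/3)*(-192) = (43/63)*(-192) = -2752/21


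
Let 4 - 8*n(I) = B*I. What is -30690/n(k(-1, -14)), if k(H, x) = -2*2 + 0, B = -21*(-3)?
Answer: -15345/16 ≈ -959.06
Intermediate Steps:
B = 63
k(H, x) = -4 (k(H, x) = -4 + 0 = -4)
n(I) = ½ - 63*I/8
-30690/n(k(-1, -14)) = -30690/(½ - 63/8*(-4)) = -30690/(½ + 63/2) = -30690/32 = -30690*1/32 = -15345/16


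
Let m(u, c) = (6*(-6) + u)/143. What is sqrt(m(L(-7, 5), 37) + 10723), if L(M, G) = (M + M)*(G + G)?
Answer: 3*sqrt(201331)/13 ≈ 103.55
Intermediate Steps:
L(M, G) = 4*G*M (L(M, G) = (2*M)*(2*G) = 4*G*M)
m(u, c) = -36/143 + u/143 (m(u, c) = (-36 + u)*(1/143) = -36/143 + u/143)
sqrt(m(L(-7, 5), 37) + 10723) = sqrt((-36/143 + (4*5*(-7))/143) + 10723) = sqrt((-36/143 + (1/143)*(-140)) + 10723) = sqrt((-36/143 - 140/143) + 10723) = sqrt(-16/13 + 10723) = sqrt(139383/13) = 3*sqrt(201331)/13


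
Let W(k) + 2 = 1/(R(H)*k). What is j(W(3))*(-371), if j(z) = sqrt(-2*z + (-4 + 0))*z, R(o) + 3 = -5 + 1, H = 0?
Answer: 2279*sqrt(42)/63 ≈ 234.44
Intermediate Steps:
R(o) = -7 (R(o) = -3 + (-5 + 1) = -3 - 4 = -7)
W(k) = -2 - 1/(7*k) (W(k) = -2 + 1/((-7)*k) = -2 - 1/(7*k))
j(z) = z*sqrt(-4 - 2*z) (j(z) = sqrt(-2*z - 4)*z = sqrt(-4 - 2*z)*z = z*sqrt(-4 - 2*z))
j(W(3))*(-371) = ((-2 - 1/7/3)*sqrt(-4 - 2*(-2 - 1/7/3)))*(-371) = ((-2 - 1/7*1/3)*sqrt(-4 - 2*(-2 - 1/7*1/3)))*(-371) = ((-2 - 1/21)*sqrt(-4 - 2*(-2 - 1/21)))*(-371) = -43*sqrt(-4 - 2*(-43/21))/21*(-371) = -43*sqrt(-4 + 86/21)/21*(-371) = -43*sqrt(42)/441*(-371) = 2279*sqrt(42)/63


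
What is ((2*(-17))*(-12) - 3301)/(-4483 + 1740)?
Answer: 2893/2743 ≈ 1.0547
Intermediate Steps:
((2*(-17))*(-12) - 3301)/(-4483 + 1740) = (-34*(-12) - 3301)/(-2743) = (408 - 3301)*(-1/2743) = -2893*(-1/2743) = 2893/2743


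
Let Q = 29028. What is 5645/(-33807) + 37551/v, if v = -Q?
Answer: -8098021/5544348 ≈ -1.4606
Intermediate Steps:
v = -29028 (v = -1*29028 = -29028)
5645/(-33807) + 37551/v = 5645/(-33807) + 37551/(-29028) = 5645*(-1/33807) + 37551*(-1/29028) = -5645/33807 - 12517/9676 = -8098021/5544348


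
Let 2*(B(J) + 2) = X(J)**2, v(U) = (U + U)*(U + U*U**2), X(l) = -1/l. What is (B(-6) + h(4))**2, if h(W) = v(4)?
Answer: 1522950625/5184 ≈ 2.9378e+5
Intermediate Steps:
v(U) = 2*U*(U + U**3) (v(U) = (2*U)*(U + U**3) = 2*U*(U + U**3))
h(W) = 544 (h(W) = 2*4**2*(1 + 4**2) = 2*16*(1 + 16) = 2*16*17 = 544)
B(J) = -2 + 1/(2*J**2) (B(J) = -2 + (-1/J)**2/2 = -2 + 1/(2*J**2))
(B(-6) + h(4))**2 = ((-2 + (1/2)/(-6)**2) + 544)**2 = ((-2 + (1/2)*(1/36)) + 544)**2 = ((-2 + 1/72) + 544)**2 = (-143/72 + 544)**2 = (39025/72)**2 = 1522950625/5184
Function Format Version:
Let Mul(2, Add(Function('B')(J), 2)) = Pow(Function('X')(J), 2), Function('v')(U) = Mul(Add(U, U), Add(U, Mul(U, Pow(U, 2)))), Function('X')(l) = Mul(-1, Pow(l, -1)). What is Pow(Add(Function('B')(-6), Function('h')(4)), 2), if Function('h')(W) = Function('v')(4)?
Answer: Rational(1522950625, 5184) ≈ 2.9378e+5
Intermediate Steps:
Function('v')(U) = Mul(2, U, Add(U, Pow(U, 3))) (Function('v')(U) = Mul(Mul(2, U), Add(U, Pow(U, 3))) = Mul(2, U, Add(U, Pow(U, 3))))
Function('h')(W) = 544 (Function('h')(W) = Mul(2, Pow(4, 2), Add(1, Pow(4, 2))) = Mul(2, 16, Add(1, 16)) = Mul(2, 16, 17) = 544)
Function('B')(J) = Add(-2, Mul(Rational(1, 2), Pow(J, -2))) (Function('B')(J) = Add(-2, Mul(Rational(1, 2), Pow(Mul(-1, Pow(J, -1)), 2))) = Add(-2, Mul(Rational(1, 2), Pow(J, -2))))
Pow(Add(Function('B')(-6), Function('h')(4)), 2) = Pow(Add(Add(-2, Mul(Rational(1, 2), Pow(-6, -2))), 544), 2) = Pow(Add(Add(-2, Mul(Rational(1, 2), Rational(1, 36))), 544), 2) = Pow(Add(Add(-2, Rational(1, 72)), 544), 2) = Pow(Add(Rational(-143, 72), 544), 2) = Pow(Rational(39025, 72), 2) = Rational(1522950625, 5184)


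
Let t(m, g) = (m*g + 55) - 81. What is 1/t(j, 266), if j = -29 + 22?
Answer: -1/1888 ≈ -0.00052966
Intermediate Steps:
j = -7
t(m, g) = -26 + g*m (t(m, g) = (g*m + 55) - 81 = (55 + g*m) - 81 = -26 + g*m)
1/t(j, 266) = 1/(-26 + 266*(-7)) = 1/(-26 - 1862) = 1/(-1888) = -1/1888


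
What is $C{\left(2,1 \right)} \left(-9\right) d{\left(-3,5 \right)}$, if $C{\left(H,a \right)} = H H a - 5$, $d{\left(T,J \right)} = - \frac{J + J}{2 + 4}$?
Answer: $-15$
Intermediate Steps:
$d{\left(T,J \right)} = - \frac{J}{3}$ ($d{\left(T,J \right)} = - \frac{2 J}{6} = - \frac{J}{3}$)
$C{\left(H,a \right)} = -5 + a H^{2}$ ($C{\left(H,a \right)} = H^{2} a - 5 = a H^{2} - 5 = -5 + a H^{2}$)
$C{\left(2,1 \right)} \left(-9\right) d{\left(-3,5 \right)} = \left(-5 + 1 \cdot 2^{2}\right) \left(-9\right) \left(\left(- \frac{1}{3}\right) 5\right) = \left(-5 + 1 \cdot 4\right) \left(-9\right) \left(- \frac{5}{3}\right) = \left(-5 + 4\right) \left(-9\right) \left(- \frac{5}{3}\right) = \left(-1\right) \left(-9\right) \left(- \frac{5}{3}\right) = 9 \left(- \frac{5}{3}\right) = -15$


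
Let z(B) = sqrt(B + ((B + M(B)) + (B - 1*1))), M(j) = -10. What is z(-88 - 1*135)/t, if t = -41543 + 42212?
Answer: 2*I*sqrt(170)/669 ≈ 0.038979*I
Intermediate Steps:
t = 669
z(B) = sqrt(-11 + 3*B) (z(B) = sqrt(B + ((B - 10) + (B - 1*1))) = sqrt(B + ((-10 + B) + (B - 1))) = sqrt(B + ((-10 + B) + (-1 + B))) = sqrt(B + (-11 + 2*B)) = sqrt(-11 + 3*B))
z(-88 - 1*135)/t = sqrt(-11 + 3*(-88 - 1*135))/669 = sqrt(-11 + 3*(-88 - 135))*(1/669) = sqrt(-11 + 3*(-223))*(1/669) = sqrt(-11 - 669)*(1/669) = sqrt(-680)*(1/669) = (2*I*sqrt(170))*(1/669) = 2*I*sqrt(170)/669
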